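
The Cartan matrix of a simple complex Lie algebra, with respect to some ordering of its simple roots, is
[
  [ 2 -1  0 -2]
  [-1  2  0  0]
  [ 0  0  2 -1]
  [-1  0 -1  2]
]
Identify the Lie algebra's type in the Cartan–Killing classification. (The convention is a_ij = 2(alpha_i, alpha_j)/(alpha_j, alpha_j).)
The matrix has rank 4 with 2's on the diagonal. Reading the off-diagonal entries as Dynkin edges (a single edge where a_ij = a_ji = -1; a double or triple edge where a_ij * a_ji = 2 or 3), the diagram is a chain of 4 nodes with a double edge between the middle two (F_4). One simple-root ordering that puts it in standard form is (alpha_2, alpha_1, alpha_4, alpha_3). So the algebra is type F_4.

F_4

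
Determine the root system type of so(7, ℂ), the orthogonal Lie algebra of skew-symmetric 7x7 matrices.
This is so(7) with 7 odd, which has dimension 7(7-1)/2 = 21 and rank (7-1)/2 = 3. In the classification of classical Lie algebras, the orthogonal algebra so(2n+1) in an odd number of variables has type B_n; here n = 3, so the Dynkin diagram is a chain of 3 nodes with a double edge at one end; the terminal node there is the unique short simple root (B_3). Hence the type is B_3.

B3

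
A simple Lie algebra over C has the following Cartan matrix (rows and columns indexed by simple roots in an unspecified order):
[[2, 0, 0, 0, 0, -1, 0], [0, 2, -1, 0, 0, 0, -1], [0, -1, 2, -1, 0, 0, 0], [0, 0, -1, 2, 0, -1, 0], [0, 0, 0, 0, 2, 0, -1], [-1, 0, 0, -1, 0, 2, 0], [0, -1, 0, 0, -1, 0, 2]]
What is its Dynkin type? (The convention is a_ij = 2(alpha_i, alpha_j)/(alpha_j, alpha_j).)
A7

The matrix has rank 7 with 2's on the diagonal. Reading the off-diagonal entries as Dynkin edges (a single edge where a_ij = a_ji = -1; a double or triple edge where a_ij * a_ji = 2 or 3), the diagram is a chain of 7 nodes with single edges (A_7). One simple-root ordering that puts it in standard form is (alpha_1, alpha_6, alpha_4, alpha_3, alpha_2, alpha_7, alpha_5). So the algebra is type A_7, i.e. sl(8).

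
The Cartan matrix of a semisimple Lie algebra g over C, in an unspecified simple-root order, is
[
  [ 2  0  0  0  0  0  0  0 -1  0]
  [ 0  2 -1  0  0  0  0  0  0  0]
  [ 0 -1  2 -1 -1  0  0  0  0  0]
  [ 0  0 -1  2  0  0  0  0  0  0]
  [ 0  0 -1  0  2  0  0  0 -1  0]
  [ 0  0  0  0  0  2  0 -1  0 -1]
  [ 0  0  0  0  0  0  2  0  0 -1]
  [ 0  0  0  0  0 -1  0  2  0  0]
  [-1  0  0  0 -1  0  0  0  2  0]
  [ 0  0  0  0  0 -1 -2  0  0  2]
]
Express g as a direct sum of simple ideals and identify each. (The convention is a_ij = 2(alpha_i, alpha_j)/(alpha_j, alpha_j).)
The diagram associated to this matrix has two connected components: the simple roots {alpha_6, alpha_7, alpha_8, alpha_10} form a chain of 4 nodes with a double edge at one end; the terminal node there is the unique short simple root (B_4), and {alpha_1, alpha_2, alpha_3, alpha_4, alpha_5, alpha_9} form a chain of 4 nodes with a fork of two nodes at one end (D_6). A semisimple Lie algebra decomposes uniquely as the direct sum of simple ideals, one per connected component of its Dynkin diagram, so g ≅ B_4 ⊕ D_6 (dimension 36 + 66 = 102).

type B_4 + type D_6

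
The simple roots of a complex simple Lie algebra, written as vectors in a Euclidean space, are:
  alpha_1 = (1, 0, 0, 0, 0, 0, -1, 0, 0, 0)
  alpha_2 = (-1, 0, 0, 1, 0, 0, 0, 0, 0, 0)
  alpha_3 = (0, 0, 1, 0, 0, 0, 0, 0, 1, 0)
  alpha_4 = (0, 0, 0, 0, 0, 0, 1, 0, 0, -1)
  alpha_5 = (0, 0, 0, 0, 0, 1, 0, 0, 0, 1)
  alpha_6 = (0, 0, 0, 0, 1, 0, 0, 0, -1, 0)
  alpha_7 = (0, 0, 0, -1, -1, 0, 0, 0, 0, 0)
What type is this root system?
A_7 (sl(8))

Compute the Cartan integers a_ij = 2(alpha_i, alpha_j)/(alpha_j, alpha_j); the resulting 7x7 Cartan matrix is
[[2, -1, 0, -1, 0, 0, 0], [-1, 2, 0, 0, 0, 0, -1], [0, 0, 2, 0, 0, -1, 0], [-1, 0, 0, 2, -1, 0, 0], [0, 0, 0, -1, 2, 0, 0], [0, 0, -1, 0, 0, 2, -1], [0, -1, 0, 0, 0, -1, 2]].
All simple roots have the same length, so the diagram is simply laced. The associated Dynkin diagram is a chain of 7 nodes with single edges (A_7), so the type is A_7 (the algebra sl(8)).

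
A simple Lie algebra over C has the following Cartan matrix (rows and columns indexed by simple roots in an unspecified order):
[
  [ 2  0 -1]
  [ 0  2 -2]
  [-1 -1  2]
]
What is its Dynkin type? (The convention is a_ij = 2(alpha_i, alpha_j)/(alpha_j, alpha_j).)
C_3

The matrix has rank 3 with 2's on the diagonal. Reading the off-diagonal entries as Dynkin edges (a single edge where a_ij = a_ji = -1; a double or triple edge where a_ij * a_ji = 2 or 3), the diagram is a chain of 3 nodes with a double edge at one end; the terminal node there is the unique long simple root (C_3). One simple-root ordering that puts it in standard form is (alpha_1, alpha_3, alpha_2). So the algebra is type C_3, i.e. sp(6).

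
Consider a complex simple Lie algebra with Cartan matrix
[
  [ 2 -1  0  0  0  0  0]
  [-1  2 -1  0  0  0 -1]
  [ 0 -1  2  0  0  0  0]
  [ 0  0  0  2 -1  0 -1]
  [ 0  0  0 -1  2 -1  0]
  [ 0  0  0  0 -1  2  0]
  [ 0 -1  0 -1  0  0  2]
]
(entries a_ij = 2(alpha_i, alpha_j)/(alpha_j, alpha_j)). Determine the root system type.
The matrix has rank 7 with 2's on the diagonal. Reading the off-diagonal entries as Dynkin edges (a single edge where a_ij = a_ji = -1; a double or triple edge where a_ij * a_ji = 2 or 3), the diagram is a chain of 5 nodes with a fork of two nodes at one end (D_7). One simple-root ordering that puts it in standard form is (alpha_6, alpha_5, alpha_4, alpha_7, alpha_2, alpha_3, alpha_1). So the algebra is type D_7, i.e. so(14).

D_7 (so(14))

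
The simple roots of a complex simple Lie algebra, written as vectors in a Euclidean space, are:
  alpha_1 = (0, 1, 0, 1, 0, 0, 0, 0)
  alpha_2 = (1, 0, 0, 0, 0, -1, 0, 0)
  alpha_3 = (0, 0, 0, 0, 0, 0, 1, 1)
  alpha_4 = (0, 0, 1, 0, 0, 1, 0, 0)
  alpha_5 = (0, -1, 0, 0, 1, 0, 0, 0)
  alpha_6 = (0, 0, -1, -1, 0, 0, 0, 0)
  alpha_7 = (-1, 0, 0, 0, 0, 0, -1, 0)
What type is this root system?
A7

Compute the Cartan integers a_ij = 2(alpha_i, alpha_j)/(alpha_j, alpha_j); the resulting 7x7 Cartan matrix is
[[2, 0, 0, 0, -1, -1, 0], [0, 2, 0, -1, 0, 0, -1], [0, 0, 2, 0, 0, 0, -1], [0, -1, 0, 2, 0, -1, 0], [-1, 0, 0, 0, 2, 0, 0], [-1, 0, 0, -1, 0, 2, 0], [0, -1, -1, 0, 0, 0, 2]].
All simple roots have the same length, so the diagram is simply laced. The associated Dynkin diagram is a chain of 7 nodes with single edges (A_7), so the type is A_7 (the algebra sl(8)).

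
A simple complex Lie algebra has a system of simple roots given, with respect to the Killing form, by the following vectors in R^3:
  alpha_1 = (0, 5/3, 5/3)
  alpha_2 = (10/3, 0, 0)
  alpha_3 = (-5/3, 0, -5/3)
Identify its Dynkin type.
C_3

Compute the Cartan integers a_ij = 2(alpha_i, alpha_j)/(alpha_j, alpha_j); the resulting 3x3 Cartan matrix is
[[2, 0, -1], [0, 2, -2], [-1, -1, 2]].
The roots have two lengths (squared-length ratio 2:1); the short ones are alpha_{1,3}. The associated Dynkin diagram is a chain of 3 nodes with a double edge at one end; the terminal node there is the unique long simple root (C_3), so the type is C_3 (the algebra sp(6)).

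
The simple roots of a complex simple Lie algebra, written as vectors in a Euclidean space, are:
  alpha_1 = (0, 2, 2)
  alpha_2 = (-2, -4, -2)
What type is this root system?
type G_2

Compute the Cartan integers a_ij = 2(alpha_i, alpha_j)/(alpha_j, alpha_j); the resulting 2x2 Cartan matrix is
[[2, -1], [-3, 2]].
The roots have two lengths (squared-length ratio 3:1); the short ones are alpha_{1}. The associated Dynkin diagram is two nodes joined by a triple edge (G_2), so the type is G_2.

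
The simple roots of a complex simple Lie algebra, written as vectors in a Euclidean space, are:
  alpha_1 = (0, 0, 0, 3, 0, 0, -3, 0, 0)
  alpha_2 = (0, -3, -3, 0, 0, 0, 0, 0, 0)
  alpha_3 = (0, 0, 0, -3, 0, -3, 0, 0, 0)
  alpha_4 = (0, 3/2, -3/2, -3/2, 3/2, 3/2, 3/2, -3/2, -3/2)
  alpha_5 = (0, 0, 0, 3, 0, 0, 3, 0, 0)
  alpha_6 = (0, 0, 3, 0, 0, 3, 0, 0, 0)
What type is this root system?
E6

Compute the Cartan integers a_ij = 2(alpha_i, alpha_j)/(alpha_j, alpha_j); the resulting 6x6 Cartan matrix is
[[2, 0, -1, -1, 0, 0], [0, 2, 0, 0, 0, -1], [-1, 0, 2, 0, -1, -1], [-1, 0, 0, 2, 0, 0], [0, 0, -1, 0, 2, 0], [0, -1, -1, 0, 0, 2]].
All simple roots have the same length, so the diagram is simply laced. The associated Dynkin diagram is a chain of 5 nodes with one extra node attached to the third node from one end (E_6), so the type is E_6.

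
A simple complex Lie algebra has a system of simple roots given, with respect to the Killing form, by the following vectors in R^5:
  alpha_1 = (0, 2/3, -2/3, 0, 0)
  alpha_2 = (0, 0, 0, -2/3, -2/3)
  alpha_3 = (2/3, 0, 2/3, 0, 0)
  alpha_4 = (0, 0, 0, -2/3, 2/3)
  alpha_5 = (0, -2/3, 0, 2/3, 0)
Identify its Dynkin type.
Compute the Cartan integers a_ij = 2(alpha_i, alpha_j)/(alpha_j, alpha_j); the resulting 5x5 Cartan matrix is
[[2, 0, -1, 0, -1], [0, 2, 0, 0, -1], [-1, 0, 2, 0, 0], [0, 0, 0, 2, -1], [-1, -1, 0, -1, 2]].
All simple roots have the same length, so the diagram is simply laced. The associated Dynkin diagram is a chain of 3 nodes with a fork of two nodes at one end (D_5), so the type is D_5 (the algebra so(10)).

D_5 (so(10))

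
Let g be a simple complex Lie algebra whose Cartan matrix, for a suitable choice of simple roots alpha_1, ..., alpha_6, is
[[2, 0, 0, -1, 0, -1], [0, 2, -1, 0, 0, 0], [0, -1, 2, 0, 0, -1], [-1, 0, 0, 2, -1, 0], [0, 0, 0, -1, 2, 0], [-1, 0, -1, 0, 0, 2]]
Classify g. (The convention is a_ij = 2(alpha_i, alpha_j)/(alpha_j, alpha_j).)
The matrix has rank 6 with 2's on the diagonal. Reading the off-diagonal entries as Dynkin edges (a single edge where a_ij = a_ji = -1; a double or triple edge where a_ij * a_ji = 2 or 3), the diagram is a chain of 6 nodes with single edges (A_6). One simple-root ordering that puts it in standard form is (alpha_5, alpha_4, alpha_1, alpha_6, alpha_3, alpha_2). So the algebra is type A_6, i.e. sl(7).

A_6 (sl(7))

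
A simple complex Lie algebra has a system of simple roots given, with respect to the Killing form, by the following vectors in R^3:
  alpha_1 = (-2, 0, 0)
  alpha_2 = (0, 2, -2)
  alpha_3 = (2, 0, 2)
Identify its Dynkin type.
B_3

Compute the Cartan integers a_ij = 2(alpha_i, alpha_j)/(alpha_j, alpha_j); the resulting 3x3 Cartan matrix is
[[2, 0, -1], [0, 2, -1], [-2, -1, 2]].
The roots have two lengths (squared-length ratio 2:1); the short ones are alpha_{1}. The associated Dynkin diagram is a chain of 3 nodes with a double edge at one end; the terminal node there is the unique short simple root (B_3), so the type is B_3 (the algebra so(7)).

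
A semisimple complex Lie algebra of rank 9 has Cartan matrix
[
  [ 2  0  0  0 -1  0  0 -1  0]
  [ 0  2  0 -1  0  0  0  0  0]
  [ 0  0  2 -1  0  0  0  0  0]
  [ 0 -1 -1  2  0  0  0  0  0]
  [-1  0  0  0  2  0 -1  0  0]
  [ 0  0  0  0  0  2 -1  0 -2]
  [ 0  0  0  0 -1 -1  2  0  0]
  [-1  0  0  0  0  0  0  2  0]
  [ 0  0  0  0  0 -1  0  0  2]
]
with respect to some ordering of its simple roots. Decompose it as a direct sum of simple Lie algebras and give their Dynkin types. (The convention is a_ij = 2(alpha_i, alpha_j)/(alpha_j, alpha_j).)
The diagram associated to this matrix has two connected components: the simple roots {alpha_2, alpha_3, alpha_4} form a chain of 3 nodes with single edges (A_3), and {alpha_1, alpha_5, alpha_6, alpha_7, alpha_8, alpha_9} form a chain of 6 nodes with a double edge at one end; the terminal node there is the unique short simple root (B_6). A semisimple Lie algebra decomposes uniquely as the direct sum of simple ideals, one per connected component of its Dynkin diagram, so g ≅ A_3 ⊕ B_6 (dimension 15 + 78 = 93).

type A_3 + type B_6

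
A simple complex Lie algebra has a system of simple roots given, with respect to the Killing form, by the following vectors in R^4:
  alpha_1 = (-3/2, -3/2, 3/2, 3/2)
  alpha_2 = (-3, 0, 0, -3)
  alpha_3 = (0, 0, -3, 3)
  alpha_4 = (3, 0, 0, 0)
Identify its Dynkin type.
F_4

Compute the Cartan integers a_ij = 2(alpha_i, alpha_j)/(alpha_j, alpha_j); the resulting 4x4 Cartan matrix is
[[2, 0, 0, -1], [0, 2, -1, -2], [0, -1, 2, 0], [-1, -1, 0, 2]].
The roots have two lengths (squared-length ratio 2:1); the short ones are alpha_{1,4}. The associated Dynkin diagram is a chain of 4 nodes with a double edge between the middle two (F_4), so the type is F_4.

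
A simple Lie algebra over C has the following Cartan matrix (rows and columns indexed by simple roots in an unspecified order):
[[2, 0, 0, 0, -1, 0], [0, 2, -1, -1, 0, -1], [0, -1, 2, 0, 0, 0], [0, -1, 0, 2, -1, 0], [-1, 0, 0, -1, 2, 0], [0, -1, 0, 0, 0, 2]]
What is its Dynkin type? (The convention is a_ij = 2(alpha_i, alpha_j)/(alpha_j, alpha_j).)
type D_6

The matrix has rank 6 with 2's on the diagonal. Reading the off-diagonal entries as Dynkin edges (a single edge where a_ij = a_ji = -1; a double or triple edge where a_ij * a_ji = 2 or 3), the diagram is a chain of 4 nodes with a fork of two nodes at one end (D_6). One simple-root ordering that puts it in standard form is (alpha_1, alpha_5, alpha_4, alpha_2, alpha_3, alpha_6). So the algebra is type D_6, i.e. so(12).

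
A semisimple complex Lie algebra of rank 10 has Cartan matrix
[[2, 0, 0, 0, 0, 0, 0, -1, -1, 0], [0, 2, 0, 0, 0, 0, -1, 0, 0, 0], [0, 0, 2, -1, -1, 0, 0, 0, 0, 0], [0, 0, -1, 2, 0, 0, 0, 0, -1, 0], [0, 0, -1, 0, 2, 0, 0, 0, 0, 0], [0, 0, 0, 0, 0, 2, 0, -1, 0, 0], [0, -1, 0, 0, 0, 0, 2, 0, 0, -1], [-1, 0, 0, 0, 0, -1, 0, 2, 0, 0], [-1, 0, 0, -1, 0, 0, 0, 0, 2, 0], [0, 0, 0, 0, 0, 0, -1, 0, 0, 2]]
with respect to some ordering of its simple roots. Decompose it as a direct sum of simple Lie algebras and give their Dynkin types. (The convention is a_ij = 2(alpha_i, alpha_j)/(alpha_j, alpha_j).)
The diagram associated to this matrix has two connected components: the simple roots {alpha_2, alpha_7, alpha_10} form a chain of 3 nodes with single edges (A_3), and {alpha_1, alpha_3, alpha_4, alpha_5, alpha_6, alpha_8, alpha_9} form a chain of 7 nodes with single edges (A_7). A semisimple Lie algebra decomposes uniquely as the direct sum of simple ideals, one per connected component of its Dynkin diagram, so g ≅ A_3 ⊕ A_7 (dimension 15 + 63 = 78).

A_3 + A_7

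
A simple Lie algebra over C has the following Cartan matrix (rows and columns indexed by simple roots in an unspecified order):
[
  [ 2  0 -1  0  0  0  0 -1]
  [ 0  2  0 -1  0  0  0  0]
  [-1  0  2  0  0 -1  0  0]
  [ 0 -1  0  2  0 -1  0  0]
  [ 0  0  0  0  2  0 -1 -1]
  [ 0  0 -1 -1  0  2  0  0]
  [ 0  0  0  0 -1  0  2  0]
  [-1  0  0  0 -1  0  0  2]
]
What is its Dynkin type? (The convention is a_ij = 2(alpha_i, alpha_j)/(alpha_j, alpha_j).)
type A_8

The matrix has rank 8 with 2's on the diagonal. Reading the off-diagonal entries as Dynkin edges (a single edge where a_ij = a_ji = -1; a double or triple edge where a_ij * a_ji = 2 or 3), the diagram is a chain of 8 nodes with single edges (A_8). One simple-root ordering that puts it in standard form is (alpha_7, alpha_5, alpha_8, alpha_1, alpha_3, alpha_6, alpha_4, alpha_2). So the algebra is type A_8, i.e. sl(9).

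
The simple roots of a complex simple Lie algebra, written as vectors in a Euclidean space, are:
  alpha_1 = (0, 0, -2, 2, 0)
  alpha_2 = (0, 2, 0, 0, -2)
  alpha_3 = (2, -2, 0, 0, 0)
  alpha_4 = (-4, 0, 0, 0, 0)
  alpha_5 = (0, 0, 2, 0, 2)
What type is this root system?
type C_5

Compute the Cartan integers a_ij = 2(alpha_i, alpha_j)/(alpha_j, alpha_j); the resulting 5x5 Cartan matrix is
[[2, 0, 0, 0, -1], [0, 2, -1, 0, -1], [0, -1, 2, -1, 0], [0, 0, -2, 2, 0], [-1, -1, 0, 0, 2]].
The roots have two lengths (squared-length ratio 2:1); the short ones are alpha_{1,2,3,5}. The associated Dynkin diagram is a chain of 5 nodes with a double edge at one end; the terminal node there is the unique long simple root (C_5), so the type is C_5 (the algebra sp(10)).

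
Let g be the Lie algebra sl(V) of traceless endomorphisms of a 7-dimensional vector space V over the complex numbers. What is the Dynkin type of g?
A_6 (sl(7))

This is sl(7), which has dimension 7^2 - 1 = 48 and rank 7 - 1 = 6 (a Cartan subalgebra is the diagonal traceless matrices). In the classification of classical Lie algebras, the special linear algebra sl(n+1) has type A_n; here n = 6, so the Dynkin diagram is a chain of 6 nodes with single edges (A_6). Hence the type is A_6.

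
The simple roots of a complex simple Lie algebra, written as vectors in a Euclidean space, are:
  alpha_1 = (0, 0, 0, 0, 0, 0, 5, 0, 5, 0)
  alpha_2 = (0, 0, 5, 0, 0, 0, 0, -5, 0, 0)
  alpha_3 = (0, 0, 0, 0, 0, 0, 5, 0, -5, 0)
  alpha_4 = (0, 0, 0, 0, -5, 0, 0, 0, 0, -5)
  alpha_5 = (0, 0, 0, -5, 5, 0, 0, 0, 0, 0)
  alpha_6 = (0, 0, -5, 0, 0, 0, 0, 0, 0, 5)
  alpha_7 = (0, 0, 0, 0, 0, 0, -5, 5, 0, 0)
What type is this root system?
Compute the Cartan integers a_ij = 2(alpha_i, alpha_j)/(alpha_j, alpha_j); the resulting 7x7 Cartan matrix is
[[2, 0, 0, 0, 0, 0, -1], [0, 2, 0, 0, 0, -1, -1], [0, 0, 2, 0, 0, 0, -1], [0, 0, 0, 2, -1, -1, 0], [0, 0, 0, -1, 2, 0, 0], [0, -1, 0, -1, 0, 2, 0], [-1, -1, -1, 0, 0, 0, 2]].
All simple roots have the same length, so the diagram is simply laced. The associated Dynkin diagram is a chain of 5 nodes with a fork of two nodes at one end (D_7), so the type is D_7 (the algebra so(14)).

D_7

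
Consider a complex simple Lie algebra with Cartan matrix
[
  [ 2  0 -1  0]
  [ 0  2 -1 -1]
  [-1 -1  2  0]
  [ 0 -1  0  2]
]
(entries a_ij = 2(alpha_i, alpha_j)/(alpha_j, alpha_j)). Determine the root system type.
A_4

The matrix has rank 4 with 2's on the diagonal. Reading the off-diagonal entries as Dynkin edges (a single edge where a_ij = a_ji = -1; a double or triple edge where a_ij * a_ji = 2 or 3), the diagram is a chain of 4 nodes with single edges (A_4). One simple-root ordering that puts it in standard form is (alpha_1, alpha_3, alpha_2, alpha_4). So the algebra is type A_4, i.e. sl(5).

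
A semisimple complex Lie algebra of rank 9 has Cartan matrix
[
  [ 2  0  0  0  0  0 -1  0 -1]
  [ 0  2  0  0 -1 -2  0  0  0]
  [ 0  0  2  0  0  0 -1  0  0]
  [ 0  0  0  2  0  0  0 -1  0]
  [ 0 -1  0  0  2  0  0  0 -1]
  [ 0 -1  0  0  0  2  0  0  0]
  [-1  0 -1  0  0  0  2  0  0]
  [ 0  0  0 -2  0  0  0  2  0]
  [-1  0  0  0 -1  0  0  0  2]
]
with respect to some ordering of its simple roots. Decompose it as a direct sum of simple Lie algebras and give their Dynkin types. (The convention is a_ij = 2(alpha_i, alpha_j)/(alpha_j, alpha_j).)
The diagram associated to this matrix has two connected components: the simple roots {alpha_4, alpha_8} form a chain of 2 nodes with a double edge at one end; the terminal node there is the unique short simple root (B_2), and {alpha_1, alpha_2, alpha_3, alpha_5, alpha_6, alpha_7, alpha_9} form a chain of 7 nodes with a double edge at one end; the terminal node there is the unique short simple root (B_7). A semisimple Lie algebra decomposes uniquely as the direct sum of simple ideals, one per connected component of its Dynkin diagram, so g ≅ B_2 ⊕ B_7 (dimension 10 + 105 = 115).

B2 + B7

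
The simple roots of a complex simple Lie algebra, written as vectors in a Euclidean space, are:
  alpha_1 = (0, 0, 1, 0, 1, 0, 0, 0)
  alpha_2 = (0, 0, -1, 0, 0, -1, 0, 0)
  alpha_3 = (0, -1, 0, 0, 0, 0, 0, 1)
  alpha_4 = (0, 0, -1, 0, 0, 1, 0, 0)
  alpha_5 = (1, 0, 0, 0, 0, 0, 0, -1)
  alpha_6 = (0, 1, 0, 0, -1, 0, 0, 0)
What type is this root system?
Compute the Cartan integers a_ij = 2(alpha_i, alpha_j)/(alpha_j, alpha_j); the resulting 6x6 Cartan matrix is
[[2, -1, 0, -1, 0, -1], [-1, 2, 0, 0, 0, 0], [0, 0, 2, 0, -1, -1], [-1, 0, 0, 2, 0, 0], [0, 0, -1, 0, 2, 0], [-1, 0, -1, 0, 0, 2]].
All simple roots have the same length, so the diagram is simply laced. The associated Dynkin diagram is a chain of 4 nodes with a fork of two nodes at one end (D_6), so the type is D_6 (the algebra so(12)).

D6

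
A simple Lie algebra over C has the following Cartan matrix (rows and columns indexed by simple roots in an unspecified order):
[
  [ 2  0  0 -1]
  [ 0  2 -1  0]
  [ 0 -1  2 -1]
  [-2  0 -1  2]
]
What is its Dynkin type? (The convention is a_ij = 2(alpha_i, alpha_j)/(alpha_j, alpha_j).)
B_4 (so(9))

The matrix has rank 4 with 2's on the diagonal. Reading the off-diagonal entries as Dynkin edges (a single edge where a_ij = a_ji = -1; a double or triple edge where a_ij * a_ji = 2 or 3), the diagram is a chain of 4 nodes with a double edge at one end; the terminal node there is the unique short simple root (B_4). One simple-root ordering that puts it in standard form is (alpha_2, alpha_3, alpha_4, alpha_1). So the algebra is type B_4, i.e. so(9).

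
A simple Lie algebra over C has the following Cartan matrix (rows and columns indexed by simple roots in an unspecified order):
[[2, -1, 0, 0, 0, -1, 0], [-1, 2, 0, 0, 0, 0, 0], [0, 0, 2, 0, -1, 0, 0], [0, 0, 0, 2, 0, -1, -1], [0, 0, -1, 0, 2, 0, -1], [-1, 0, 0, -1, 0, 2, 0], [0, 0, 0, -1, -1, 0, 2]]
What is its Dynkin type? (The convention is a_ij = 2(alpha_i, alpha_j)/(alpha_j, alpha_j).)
type A_7

The matrix has rank 7 with 2's on the diagonal. Reading the off-diagonal entries as Dynkin edges (a single edge where a_ij = a_ji = -1; a double or triple edge where a_ij * a_ji = 2 or 3), the diagram is a chain of 7 nodes with single edges (A_7). One simple-root ordering that puts it in standard form is (alpha_3, alpha_5, alpha_7, alpha_4, alpha_6, alpha_1, alpha_2). So the algebra is type A_7, i.e. sl(8).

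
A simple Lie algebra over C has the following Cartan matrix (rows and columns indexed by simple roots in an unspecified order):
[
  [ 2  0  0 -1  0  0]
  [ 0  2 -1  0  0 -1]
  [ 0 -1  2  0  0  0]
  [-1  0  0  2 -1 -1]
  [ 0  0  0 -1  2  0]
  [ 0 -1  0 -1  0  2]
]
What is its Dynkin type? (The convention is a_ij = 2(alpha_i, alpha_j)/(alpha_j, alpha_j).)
The matrix has rank 6 with 2's on the diagonal. Reading the off-diagonal entries as Dynkin edges (a single edge where a_ij = a_ji = -1; a double or triple edge where a_ij * a_ji = 2 or 3), the diagram is a chain of 4 nodes with a fork of two nodes at one end (D_6). One simple-root ordering that puts it in standard form is (alpha_3, alpha_2, alpha_6, alpha_4, alpha_1, alpha_5). So the algebra is type D_6, i.e. so(12).

type D_6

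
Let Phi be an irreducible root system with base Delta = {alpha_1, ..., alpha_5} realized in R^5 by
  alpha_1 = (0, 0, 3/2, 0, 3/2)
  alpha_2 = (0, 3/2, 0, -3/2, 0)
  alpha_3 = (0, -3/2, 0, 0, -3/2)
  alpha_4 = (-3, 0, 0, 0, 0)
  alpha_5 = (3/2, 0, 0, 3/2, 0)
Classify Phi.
Compute the Cartan integers a_ij = 2(alpha_i, alpha_j)/(alpha_j, alpha_j); the resulting 5x5 Cartan matrix is
[[2, 0, -1, 0, 0], [0, 2, -1, 0, -1], [-1, -1, 2, 0, 0], [0, 0, 0, 2, -2], [0, -1, 0, -1, 2]].
The roots have two lengths (squared-length ratio 2:1); the short ones are alpha_{1,2,3,5}. The associated Dynkin diagram is a chain of 5 nodes with a double edge at one end; the terminal node there is the unique long simple root (C_5), so the type is C_5 (the algebra sp(10)).

C_5 (sp(10))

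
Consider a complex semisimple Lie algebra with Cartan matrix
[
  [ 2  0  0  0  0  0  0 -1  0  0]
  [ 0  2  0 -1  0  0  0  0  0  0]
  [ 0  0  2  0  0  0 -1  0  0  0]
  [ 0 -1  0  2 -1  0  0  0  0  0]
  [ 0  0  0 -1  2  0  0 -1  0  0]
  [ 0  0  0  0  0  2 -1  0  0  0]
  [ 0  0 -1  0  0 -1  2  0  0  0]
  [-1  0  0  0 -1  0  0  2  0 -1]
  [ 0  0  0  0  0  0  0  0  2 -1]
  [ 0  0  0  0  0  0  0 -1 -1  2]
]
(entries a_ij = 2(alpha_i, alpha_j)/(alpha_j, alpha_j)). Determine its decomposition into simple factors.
A3 + E7

The diagram associated to this matrix has two connected components: the simple roots {alpha_3, alpha_6, alpha_7} form a chain of 3 nodes with single edges (A_3), and {alpha_1, alpha_2, alpha_4, alpha_5, alpha_8, alpha_9, alpha_10} form a chain of 6 nodes with one extra node attached to the third node from one end (E_7). A semisimple Lie algebra decomposes uniquely as the direct sum of simple ideals, one per connected component of its Dynkin diagram, so g ≅ A_3 ⊕ E_7 (dimension 15 + 133 = 148).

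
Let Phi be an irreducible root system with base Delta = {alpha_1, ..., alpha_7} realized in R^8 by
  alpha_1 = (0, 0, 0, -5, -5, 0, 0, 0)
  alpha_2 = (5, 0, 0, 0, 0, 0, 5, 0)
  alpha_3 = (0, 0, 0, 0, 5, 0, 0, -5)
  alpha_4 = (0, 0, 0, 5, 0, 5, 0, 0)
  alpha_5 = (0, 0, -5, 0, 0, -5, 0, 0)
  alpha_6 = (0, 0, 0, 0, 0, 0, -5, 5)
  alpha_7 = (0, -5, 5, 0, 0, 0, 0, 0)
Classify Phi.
A7

Compute the Cartan integers a_ij = 2(alpha_i, alpha_j)/(alpha_j, alpha_j); the resulting 7x7 Cartan matrix is
[[2, 0, -1, -1, 0, 0, 0], [0, 2, 0, 0, 0, -1, 0], [-1, 0, 2, 0, 0, -1, 0], [-1, 0, 0, 2, -1, 0, 0], [0, 0, 0, -1, 2, 0, -1], [0, -1, -1, 0, 0, 2, 0], [0, 0, 0, 0, -1, 0, 2]].
All simple roots have the same length, so the diagram is simply laced. The associated Dynkin diagram is a chain of 7 nodes with single edges (A_7), so the type is A_7 (the algebra sl(8)).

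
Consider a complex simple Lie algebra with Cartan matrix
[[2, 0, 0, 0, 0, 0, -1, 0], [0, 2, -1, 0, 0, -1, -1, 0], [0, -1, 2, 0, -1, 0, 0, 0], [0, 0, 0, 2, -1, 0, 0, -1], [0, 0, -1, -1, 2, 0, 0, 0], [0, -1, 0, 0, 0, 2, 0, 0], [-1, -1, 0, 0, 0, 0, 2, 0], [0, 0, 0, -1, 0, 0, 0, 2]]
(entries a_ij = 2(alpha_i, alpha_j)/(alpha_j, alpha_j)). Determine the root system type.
The matrix has rank 8 with 2's on the diagonal. Reading the off-diagonal entries as Dynkin edges (a single edge where a_ij = a_ji = -1; a double or triple edge where a_ij * a_ji = 2 or 3), the diagram is a chain of 7 nodes with one extra node attached to the third node from one end (E_8). One simple-root ordering that puts it in standard form is (alpha_1, alpha_6, alpha_7, alpha_2, alpha_3, alpha_5, alpha_4, alpha_8). So the algebra is type E_8.

E_8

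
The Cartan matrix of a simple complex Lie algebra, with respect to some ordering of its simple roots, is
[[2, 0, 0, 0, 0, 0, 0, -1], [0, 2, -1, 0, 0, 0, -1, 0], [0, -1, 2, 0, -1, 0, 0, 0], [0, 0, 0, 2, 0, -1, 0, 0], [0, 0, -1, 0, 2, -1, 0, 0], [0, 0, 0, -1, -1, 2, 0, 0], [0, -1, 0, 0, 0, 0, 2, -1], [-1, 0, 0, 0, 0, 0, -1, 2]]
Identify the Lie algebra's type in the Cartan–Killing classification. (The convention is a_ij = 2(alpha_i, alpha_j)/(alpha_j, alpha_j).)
type A_8

The matrix has rank 8 with 2's on the diagonal. Reading the off-diagonal entries as Dynkin edges (a single edge where a_ij = a_ji = -1; a double or triple edge where a_ij * a_ji = 2 or 3), the diagram is a chain of 8 nodes with single edges (A_8). One simple-root ordering that puts it in standard form is (alpha_1, alpha_8, alpha_7, alpha_2, alpha_3, alpha_5, alpha_6, alpha_4). So the algebra is type A_8, i.e. sl(9).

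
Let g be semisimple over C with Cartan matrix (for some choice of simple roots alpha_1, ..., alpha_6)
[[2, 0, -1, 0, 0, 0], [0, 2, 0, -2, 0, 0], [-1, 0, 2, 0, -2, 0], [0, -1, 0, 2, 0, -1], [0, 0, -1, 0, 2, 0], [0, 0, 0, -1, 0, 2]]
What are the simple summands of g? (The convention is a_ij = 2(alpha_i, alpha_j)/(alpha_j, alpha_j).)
The diagram associated to this matrix has two connected components: the simple roots {alpha_1, alpha_3, alpha_5} form a chain of 3 nodes with a double edge at one end; the terminal node there is the unique short simple root (B_3), and {alpha_2, alpha_4, alpha_6} form a chain of 3 nodes with a double edge at one end; the terminal node there is the unique long simple root (C_3). A semisimple Lie algebra decomposes uniquely as the direct sum of simple ideals, one per connected component of its Dynkin diagram, so g ≅ B_3 ⊕ C_3 (dimension 21 + 21 = 42).

type B_3 ⊕ type C_3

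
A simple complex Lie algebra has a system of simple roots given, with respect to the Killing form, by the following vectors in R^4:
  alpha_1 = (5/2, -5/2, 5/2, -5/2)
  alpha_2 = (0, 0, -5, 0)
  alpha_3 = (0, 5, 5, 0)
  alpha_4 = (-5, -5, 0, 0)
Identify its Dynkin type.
type F_4

Compute the Cartan integers a_ij = 2(alpha_i, alpha_j)/(alpha_j, alpha_j); the resulting 4x4 Cartan matrix is
[[2, -1, 0, 0], [-1, 2, -1, 0], [0, -2, 2, -1], [0, 0, -1, 2]].
The roots have two lengths (squared-length ratio 2:1); the short ones are alpha_{1,2}. The associated Dynkin diagram is a chain of 4 nodes with a double edge between the middle two (F_4), so the type is F_4.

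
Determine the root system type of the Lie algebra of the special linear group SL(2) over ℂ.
This is sl(2), which has dimension 2^2 - 1 = 3 and rank 2 - 1 = 1 (a Cartan subalgebra is the diagonal traceless matrices). In the classification of classical Lie algebras, the special linear algebra sl(n+1) has type A_n; here n = 1, so the Dynkin diagram is a chain of 1 nodes with single edges (A_1). Hence the type is A_1.

type A_1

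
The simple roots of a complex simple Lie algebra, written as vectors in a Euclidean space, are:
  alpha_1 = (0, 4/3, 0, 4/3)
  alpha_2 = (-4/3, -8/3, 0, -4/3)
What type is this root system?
G_2

Compute the Cartan integers a_ij = 2(alpha_i, alpha_j)/(alpha_j, alpha_j); the resulting 2x2 Cartan matrix is
[[2, -1], [-3, 2]].
The roots have two lengths (squared-length ratio 3:1); the short ones are alpha_{1}. The associated Dynkin diagram is two nodes joined by a triple edge (G_2), so the type is G_2.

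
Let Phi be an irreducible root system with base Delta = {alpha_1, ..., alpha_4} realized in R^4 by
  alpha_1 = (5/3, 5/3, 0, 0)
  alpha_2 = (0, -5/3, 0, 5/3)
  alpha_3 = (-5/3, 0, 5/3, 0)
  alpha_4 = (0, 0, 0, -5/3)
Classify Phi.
Compute the Cartan integers a_ij = 2(alpha_i, alpha_j)/(alpha_j, alpha_j); the resulting 4x4 Cartan matrix is
[[2, -1, -1, 0], [-1, 2, 0, -2], [-1, 0, 2, 0], [0, -1, 0, 2]].
The roots have two lengths (squared-length ratio 2:1); the short ones are alpha_{4}. The associated Dynkin diagram is a chain of 4 nodes with a double edge at one end; the terminal node there is the unique short simple root (B_4), so the type is B_4 (the algebra so(9)).

type B_4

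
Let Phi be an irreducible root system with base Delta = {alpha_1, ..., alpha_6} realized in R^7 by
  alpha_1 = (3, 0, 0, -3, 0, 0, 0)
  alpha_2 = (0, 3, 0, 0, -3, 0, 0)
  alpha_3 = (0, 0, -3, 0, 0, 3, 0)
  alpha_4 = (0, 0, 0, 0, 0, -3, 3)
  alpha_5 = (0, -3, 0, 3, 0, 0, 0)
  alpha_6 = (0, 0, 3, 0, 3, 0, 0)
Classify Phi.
Compute the Cartan integers a_ij = 2(alpha_i, alpha_j)/(alpha_j, alpha_j); the resulting 6x6 Cartan matrix is
[[2, 0, 0, 0, -1, 0], [0, 2, 0, 0, -1, -1], [0, 0, 2, -1, 0, -1], [0, 0, -1, 2, 0, 0], [-1, -1, 0, 0, 2, 0], [0, -1, -1, 0, 0, 2]].
All simple roots have the same length, so the diagram is simply laced. The associated Dynkin diagram is a chain of 6 nodes with single edges (A_6), so the type is A_6 (the algebra sl(7)).

A_6 (sl(7))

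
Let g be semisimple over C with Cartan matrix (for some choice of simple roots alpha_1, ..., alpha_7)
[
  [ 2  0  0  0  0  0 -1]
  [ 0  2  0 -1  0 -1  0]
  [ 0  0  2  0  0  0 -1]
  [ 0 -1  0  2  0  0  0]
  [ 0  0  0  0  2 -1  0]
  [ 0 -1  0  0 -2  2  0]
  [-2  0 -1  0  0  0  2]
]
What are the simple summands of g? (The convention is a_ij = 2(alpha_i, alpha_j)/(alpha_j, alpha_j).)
The diagram associated to this matrix has two connected components: the simple roots {alpha_1, alpha_3, alpha_7} form a chain of 3 nodes with a double edge at one end; the terminal node there is the unique short simple root (B_3), and {alpha_2, alpha_4, alpha_5, alpha_6} form a chain of 4 nodes with a double edge at one end; the terminal node there is the unique short simple root (B_4). A semisimple Lie algebra decomposes uniquely as the direct sum of simple ideals, one per connected component of its Dynkin diagram, so g ≅ B_3 ⊕ B_4 (dimension 21 + 36 = 57).

type B_3 ⊕ type B_4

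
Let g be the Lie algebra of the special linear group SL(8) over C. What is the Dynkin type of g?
type A_7

This is sl(8), which has dimension 8^2 - 1 = 63 and rank 8 - 1 = 7 (a Cartan subalgebra is the diagonal traceless matrices). In the classification of classical Lie algebras, the special linear algebra sl(n+1) has type A_n; here n = 7, so the Dynkin diagram is a chain of 7 nodes with single edges (A_7). Hence the type is A_7.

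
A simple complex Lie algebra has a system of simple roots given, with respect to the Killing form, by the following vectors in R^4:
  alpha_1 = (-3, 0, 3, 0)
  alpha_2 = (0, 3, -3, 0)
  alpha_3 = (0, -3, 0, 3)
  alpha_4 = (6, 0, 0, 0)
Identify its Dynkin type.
type C_4

Compute the Cartan integers a_ij = 2(alpha_i, alpha_j)/(alpha_j, alpha_j); the resulting 4x4 Cartan matrix is
[[2, -1, 0, -1], [-1, 2, -1, 0], [0, -1, 2, 0], [-2, 0, 0, 2]].
The roots have two lengths (squared-length ratio 2:1); the short ones are alpha_{1,2,3}. The associated Dynkin diagram is a chain of 4 nodes with a double edge at one end; the terminal node there is the unique long simple root (C_4), so the type is C_4 (the algebra sp(8)).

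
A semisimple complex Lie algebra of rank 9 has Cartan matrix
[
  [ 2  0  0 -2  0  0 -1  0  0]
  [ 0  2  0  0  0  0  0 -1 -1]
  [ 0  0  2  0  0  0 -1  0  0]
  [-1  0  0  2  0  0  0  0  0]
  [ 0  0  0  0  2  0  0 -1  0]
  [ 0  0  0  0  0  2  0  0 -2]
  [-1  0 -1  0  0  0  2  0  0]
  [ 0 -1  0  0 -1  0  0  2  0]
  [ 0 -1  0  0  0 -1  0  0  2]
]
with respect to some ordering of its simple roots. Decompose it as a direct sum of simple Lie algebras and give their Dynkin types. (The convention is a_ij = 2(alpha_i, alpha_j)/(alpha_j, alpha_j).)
B_4 (so(9)) + C_5 (sp(10))

The diagram associated to this matrix has two connected components: the simple roots {alpha_1, alpha_3, alpha_4, alpha_7} form a chain of 4 nodes with a double edge at one end; the terminal node there is the unique short simple root (B_4), and {alpha_2, alpha_5, alpha_6, alpha_8, alpha_9} form a chain of 5 nodes with a double edge at one end; the terminal node there is the unique long simple root (C_5). A semisimple Lie algebra decomposes uniquely as the direct sum of simple ideals, one per connected component of its Dynkin diagram, so g ≅ B_4 ⊕ C_5 (dimension 36 + 55 = 91).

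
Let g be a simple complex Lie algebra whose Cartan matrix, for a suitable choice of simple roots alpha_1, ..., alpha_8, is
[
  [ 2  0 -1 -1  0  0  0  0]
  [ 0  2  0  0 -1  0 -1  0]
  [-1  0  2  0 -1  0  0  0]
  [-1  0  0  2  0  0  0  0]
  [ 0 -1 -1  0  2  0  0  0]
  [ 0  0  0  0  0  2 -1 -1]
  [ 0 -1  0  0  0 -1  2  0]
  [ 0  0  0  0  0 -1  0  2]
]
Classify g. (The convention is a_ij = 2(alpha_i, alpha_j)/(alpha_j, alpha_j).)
type A_8

The matrix has rank 8 with 2's on the diagonal. Reading the off-diagonal entries as Dynkin edges (a single edge where a_ij = a_ji = -1; a double or triple edge where a_ij * a_ji = 2 or 3), the diagram is a chain of 8 nodes with single edges (A_8). One simple-root ordering that puts it in standard form is (alpha_4, alpha_1, alpha_3, alpha_5, alpha_2, alpha_7, alpha_6, alpha_8). So the algebra is type A_8, i.e. sl(9).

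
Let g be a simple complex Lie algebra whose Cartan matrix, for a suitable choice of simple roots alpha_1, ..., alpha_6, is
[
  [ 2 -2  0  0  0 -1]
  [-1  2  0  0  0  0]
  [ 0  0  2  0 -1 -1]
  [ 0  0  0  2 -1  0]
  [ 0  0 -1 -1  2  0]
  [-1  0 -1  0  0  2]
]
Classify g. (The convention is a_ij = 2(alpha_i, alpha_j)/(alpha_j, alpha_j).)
The matrix has rank 6 with 2's on the diagonal. Reading the off-diagonal entries as Dynkin edges (a single edge where a_ij = a_ji = -1; a double or triple edge where a_ij * a_ji = 2 or 3), the diagram is a chain of 6 nodes with a double edge at one end; the terminal node there is the unique short simple root (B_6). One simple-root ordering that puts it in standard form is (alpha_4, alpha_5, alpha_3, alpha_6, alpha_1, alpha_2). So the algebra is type B_6, i.e. so(13).

B6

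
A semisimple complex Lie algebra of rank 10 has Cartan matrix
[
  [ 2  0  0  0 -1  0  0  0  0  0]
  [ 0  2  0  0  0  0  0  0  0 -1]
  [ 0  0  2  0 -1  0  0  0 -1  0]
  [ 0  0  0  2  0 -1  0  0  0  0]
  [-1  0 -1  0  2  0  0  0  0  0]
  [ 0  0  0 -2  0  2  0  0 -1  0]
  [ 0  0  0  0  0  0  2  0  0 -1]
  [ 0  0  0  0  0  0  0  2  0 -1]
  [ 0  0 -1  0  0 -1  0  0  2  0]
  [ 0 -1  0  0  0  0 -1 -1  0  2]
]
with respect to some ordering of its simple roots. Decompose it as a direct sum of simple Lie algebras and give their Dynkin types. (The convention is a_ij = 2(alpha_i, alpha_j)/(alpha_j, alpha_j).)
B_6 ⊕ D_4

The diagram associated to this matrix has two connected components: the simple roots {alpha_1, alpha_3, alpha_4, alpha_5, alpha_6, alpha_9} form a chain of 6 nodes with a double edge at one end; the terminal node there is the unique short simple root (B_6), and {alpha_2, alpha_7, alpha_8, alpha_10} form a chain of 2 nodes with a fork of two nodes at one end (D_4). A semisimple Lie algebra decomposes uniquely as the direct sum of simple ideals, one per connected component of its Dynkin diagram, so g ≅ B_6 ⊕ D_4 (dimension 78 + 28 = 106).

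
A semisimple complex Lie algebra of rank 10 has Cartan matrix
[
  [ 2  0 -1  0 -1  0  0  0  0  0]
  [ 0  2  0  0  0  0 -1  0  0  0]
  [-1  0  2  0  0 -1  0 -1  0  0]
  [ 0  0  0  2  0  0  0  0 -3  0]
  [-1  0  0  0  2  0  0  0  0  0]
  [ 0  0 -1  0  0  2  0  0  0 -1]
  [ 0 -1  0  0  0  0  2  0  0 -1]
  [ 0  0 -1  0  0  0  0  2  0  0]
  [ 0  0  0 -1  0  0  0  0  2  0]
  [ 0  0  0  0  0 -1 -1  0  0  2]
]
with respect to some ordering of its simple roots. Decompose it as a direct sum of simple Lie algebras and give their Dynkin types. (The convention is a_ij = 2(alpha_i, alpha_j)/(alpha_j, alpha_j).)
E8 ⊕ G2

The diagram associated to this matrix has two connected components: the simple roots {alpha_1, alpha_2, alpha_3, alpha_5, alpha_6, alpha_7, alpha_8, alpha_10} form a chain of 7 nodes with one extra node attached to the third node from one end (E_8), and {alpha_4, alpha_9} form two nodes joined by a triple edge (G_2). A semisimple Lie algebra decomposes uniquely as the direct sum of simple ideals, one per connected component of its Dynkin diagram, so g ≅ E_8 ⊕ G_2 (dimension 248 + 14 = 262).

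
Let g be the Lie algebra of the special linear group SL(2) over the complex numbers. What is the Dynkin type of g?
A1

This is sl(2), which has dimension 2^2 - 1 = 3 and rank 2 - 1 = 1 (a Cartan subalgebra is the diagonal traceless matrices). In the classification of classical Lie algebras, the special linear algebra sl(n+1) has type A_n; here n = 1, so the Dynkin diagram is a chain of 1 nodes with single edges (A_1). Hence the type is A_1.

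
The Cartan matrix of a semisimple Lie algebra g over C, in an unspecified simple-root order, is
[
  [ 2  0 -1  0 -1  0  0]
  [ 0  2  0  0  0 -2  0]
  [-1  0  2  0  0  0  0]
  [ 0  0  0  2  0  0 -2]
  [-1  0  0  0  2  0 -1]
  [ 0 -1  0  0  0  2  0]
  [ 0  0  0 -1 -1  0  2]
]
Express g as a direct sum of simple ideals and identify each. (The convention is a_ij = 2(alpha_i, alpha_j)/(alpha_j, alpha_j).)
The diagram associated to this matrix has two connected components: the simple roots {alpha_2, alpha_6} form a chain of 2 nodes with a double edge at one end; the terminal node there is the unique short simple root (B_2), and {alpha_1, alpha_3, alpha_4, alpha_5, alpha_7} form a chain of 5 nodes with a double edge at one end; the terminal node there is the unique long simple root (C_5). A semisimple Lie algebra decomposes uniquely as the direct sum of simple ideals, one per connected component of its Dynkin diagram, so g ≅ B_2 ⊕ C_5 (dimension 10 + 55 = 65).

B_2 ⊕ C_5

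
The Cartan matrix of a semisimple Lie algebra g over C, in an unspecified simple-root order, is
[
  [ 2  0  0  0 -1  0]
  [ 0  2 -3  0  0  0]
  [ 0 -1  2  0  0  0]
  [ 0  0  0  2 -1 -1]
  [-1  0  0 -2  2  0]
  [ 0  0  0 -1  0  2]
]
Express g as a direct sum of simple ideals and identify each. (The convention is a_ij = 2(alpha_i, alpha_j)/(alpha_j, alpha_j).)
The diagram associated to this matrix has two connected components: the simple roots {alpha_1, alpha_4, alpha_5, alpha_6} form a chain of 4 nodes with a double edge between the middle two (F_4), and {alpha_2, alpha_3} form two nodes joined by a triple edge (G_2). A semisimple Lie algebra decomposes uniquely as the direct sum of simple ideals, one per connected component of its Dynkin diagram, so g ≅ F_4 ⊕ G_2 (dimension 52 + 14 = 66).

F_4 ⊕ G_2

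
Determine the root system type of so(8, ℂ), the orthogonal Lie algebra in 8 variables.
This is so(8) with 8 even, which has dimension 8(8-1)/2 = 28 and rank 8/2 = 4. In the classification of classical Lie algebras, the orthogonal algebra so(2n) in an even number of variables has type D_n; here n = 4, so the Dynkin diagram is a chain of 2 nodes with a fork of two nodes at one end (D_4). Hence the type is D_4.

D_4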